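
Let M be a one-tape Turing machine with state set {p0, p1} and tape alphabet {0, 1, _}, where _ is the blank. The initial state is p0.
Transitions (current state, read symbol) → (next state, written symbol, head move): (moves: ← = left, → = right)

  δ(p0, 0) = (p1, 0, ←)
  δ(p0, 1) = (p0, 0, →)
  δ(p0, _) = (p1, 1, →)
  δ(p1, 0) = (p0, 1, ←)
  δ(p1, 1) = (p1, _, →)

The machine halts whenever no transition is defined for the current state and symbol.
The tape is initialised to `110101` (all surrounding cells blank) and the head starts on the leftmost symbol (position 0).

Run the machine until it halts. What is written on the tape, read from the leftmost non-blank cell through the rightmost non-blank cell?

p0 | _[1]10101   read 1 → write 0, move →, go to p0
p0 | _0[1]0101   read 1 → write 0, move →, go to p0
p0 | _00[0]101   read 0 → write 0, move ←, go to p1
p1 | _0[0]0101   read 0 → write 1, move ←, go to p0
p0 | _[0]10101   read 0 → write 0, move ←, go to p1
p1 | [_]010101
The non-blank tape span at halt is 010101.

010101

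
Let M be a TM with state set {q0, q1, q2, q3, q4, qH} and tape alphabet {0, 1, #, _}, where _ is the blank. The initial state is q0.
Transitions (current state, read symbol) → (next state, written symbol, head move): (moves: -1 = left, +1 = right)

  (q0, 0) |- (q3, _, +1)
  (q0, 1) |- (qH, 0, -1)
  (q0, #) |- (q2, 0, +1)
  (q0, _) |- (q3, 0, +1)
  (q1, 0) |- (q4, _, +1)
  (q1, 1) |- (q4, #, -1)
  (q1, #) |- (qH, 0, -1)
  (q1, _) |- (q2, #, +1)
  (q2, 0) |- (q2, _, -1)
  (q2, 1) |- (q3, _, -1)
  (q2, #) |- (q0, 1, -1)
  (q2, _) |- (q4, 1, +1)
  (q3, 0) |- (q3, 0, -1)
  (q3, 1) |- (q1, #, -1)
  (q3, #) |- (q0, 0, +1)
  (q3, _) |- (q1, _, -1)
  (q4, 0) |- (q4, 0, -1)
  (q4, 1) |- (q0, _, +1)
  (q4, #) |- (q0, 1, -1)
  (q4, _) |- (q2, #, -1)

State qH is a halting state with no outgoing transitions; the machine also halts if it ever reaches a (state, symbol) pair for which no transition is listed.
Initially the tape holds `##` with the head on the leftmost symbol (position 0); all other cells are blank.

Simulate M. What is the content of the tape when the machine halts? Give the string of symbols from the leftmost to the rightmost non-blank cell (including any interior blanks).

#_00001

q0 | __[#]#___   read # → write 0, move +1, go to q2
q2 | __0[#]___   read # → write 1, move -1, go to q0
q0 | __[0]1___   read 0 → write _, move +1, go to q3
q3 | ___[1]___   read 1 → write #, move -1, go to q1
q1 | __[_]#___   read _ → write #, move +1, go to q2
q2 | __#[#]___   read # → write 1, move -1, go to q0
q0 | __[#]1___   read # → write 0, move +1, go to q2
q2 | __0[1]___   read 1 → write _, move -1, go to q3
q3 | __[0]____   read 0 → write 0, move -1, go to q3
q3 | _[_]0____   read _ → write _, move -1, go to q1
q1 | [_]_0____   read _ → write #, move +1, go to q2
q2 | #[_]0____   read _ → write 1, move +1, go to q4
q4 | #1[0]____   read 0 → write 0, move -1, go to q4
q4 | #[1]0____   read 1 → write _, move +1, go to q0
q0 | #_[0]____   read 0 → write _, move +1, go to q3
q3 | #__[_]___   read _ → write _, move -1, go to q1
q1 | #_[_]____   read _ → write #, move +1, go to q2
q2 | #_#[_]___   read _ → write 1, move +1, go to q4
q4 | #_#1[_]__   read _ → write #, move -1, go to q2
q2 | #_#[1]#__   read 1 → write _, move -1, go to q3
q3 | #_[#]_#__   read # → write 0, move +1, go to q0
q0 | #_0[_]#__   read _ → write 0, move +1, go to q3
q3 | #_00[#]__   read # → write 0, move +1, go to q0
q0 | #_000[_]_   read _ → write 0, move +1, go to q3
q3 | #_0000[_]   read _ → write _, move -1, go to q1
q1 | #_000[0]_   read 0 → write _, move +1, go to q4
q4 | #_000_[_]   read _ → write #, move -1, go to q2
q2 | #_000[_]#   read _ → write 1, move +1, go to q4
q4 | #_0001[#]   read # → write 1, move -1, go to q0
q0 | #_000[1]1   read 1 → write 0, move -1, go to qH
qH | #_00[0]01
The non-blank tape span at halt is #_00001.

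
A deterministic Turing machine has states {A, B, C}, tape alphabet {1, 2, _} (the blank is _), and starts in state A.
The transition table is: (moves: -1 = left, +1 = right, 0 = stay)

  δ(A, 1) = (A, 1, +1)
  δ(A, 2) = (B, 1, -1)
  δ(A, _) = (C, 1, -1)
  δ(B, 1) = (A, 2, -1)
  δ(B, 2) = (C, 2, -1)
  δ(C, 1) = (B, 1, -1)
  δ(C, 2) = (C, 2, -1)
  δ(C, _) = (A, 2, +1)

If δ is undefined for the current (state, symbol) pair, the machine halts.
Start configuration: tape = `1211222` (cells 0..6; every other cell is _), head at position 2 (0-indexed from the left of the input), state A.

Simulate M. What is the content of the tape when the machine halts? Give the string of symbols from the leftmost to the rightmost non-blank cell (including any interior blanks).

121121122

A | ___12[1]1222   read 1 → write 1, move +1, go to A
A | ___121[1]222   read 1 → write 1, move +1, go to A
A | ___1211[2]22   read 2 → write 1, move -1, go to B
B | ___121[1]122   read 1 → write 2, move -1, go to A
A | ___12[1]2122   read 1 → write 1, move +1, go to A
A | ___121[2]122   read 2 → write 1, move -1, go to B
B | ___12[1]1122   read 1 → write 2, move -1, go to A
A | ___1[2]21122   read 2 → write 1, move -1, go to B
B | ___[1]121122   read 1 → write 2, move -1, go to A
A | __[_]2121122   read _ → write 1, move -1, go to C
C | _[_]12121122   read _ → write 2, move +1, go to A
A | _2[1]2121122   read 1 → write 1, move +1, go to A
A | _21[2]121122   read 2 → write 1, move -1, go to B
B | _2[1]1121122   read 1 → write 2, move -1, go to A
A | _[2]21121122   read 2 → write 1, move -1, go to B
B | [_]121121122
The non-blank tape span at halt is 121121122.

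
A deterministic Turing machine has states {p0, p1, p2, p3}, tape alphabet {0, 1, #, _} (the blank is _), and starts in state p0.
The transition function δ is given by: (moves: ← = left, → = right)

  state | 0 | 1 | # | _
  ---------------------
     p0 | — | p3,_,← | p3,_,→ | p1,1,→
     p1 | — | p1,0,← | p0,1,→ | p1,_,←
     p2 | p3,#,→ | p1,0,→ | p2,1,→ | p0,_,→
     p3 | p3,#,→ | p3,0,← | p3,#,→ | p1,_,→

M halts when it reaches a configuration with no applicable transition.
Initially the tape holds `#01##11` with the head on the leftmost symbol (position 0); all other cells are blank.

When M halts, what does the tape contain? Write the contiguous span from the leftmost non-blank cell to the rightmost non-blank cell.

####100

p0 | [#]01##11__   read # → write _, move →, go to p3
p3 | _[0]1##11__   read 0 → write #, move →, go to p3
p3 | _#[1]##11__   read 1 → write 0, move ←, go to p3
p3 | _[#]0##11__   read # → write #, move →, go to p3
p3 | _#[0]##11__   read 0 → write #, move →, go to p3
p3 | _##[#]#11__   read # → write #, move →, go to p3
p3 | _###[#]11__   read # → write #, move →, go to p3
p3 | _####[1]1__   read 1 → write 0, move ←, go to p3
p3 | _###[#]01__   read # → write #, move →, go to p3
p3 | _####[0]1__   read 0 → write #, move →, go to p3
p3 | _#####[1]__   read 1 → write 0, move ←, go to p3
p3 | _####[#]0__   read # → write #, move →, go to p3
p3 | _#####[0]__   read 0 → write #, move →, go to p3
p3 | _######[_]_   read _ → write _, move →, go to p1
p1 | _######_[_]   read _ → write _, move ←, go to p1
p1 | _######[_]_   read _ → write _, move ←, go to p1
p1 | _#####[#]__   read # → write 1, move →, go to p0
p0 | _#####1[_]_   read _ → write 1, move →, go to p1
p1 | _#####11[_]   read _ → write _, move ←, go to p1
p1 | _#####1[1]_   read 1 → write 0, move ←, go to p1
p1 | _#####[1]0_   read 1 → write 0, move ←, go to p1
p1 | _####[#]00_   read # → write 1, move →, go to p0
p0 | _####1[0]0_
The non-blank tape span at halt is ####100.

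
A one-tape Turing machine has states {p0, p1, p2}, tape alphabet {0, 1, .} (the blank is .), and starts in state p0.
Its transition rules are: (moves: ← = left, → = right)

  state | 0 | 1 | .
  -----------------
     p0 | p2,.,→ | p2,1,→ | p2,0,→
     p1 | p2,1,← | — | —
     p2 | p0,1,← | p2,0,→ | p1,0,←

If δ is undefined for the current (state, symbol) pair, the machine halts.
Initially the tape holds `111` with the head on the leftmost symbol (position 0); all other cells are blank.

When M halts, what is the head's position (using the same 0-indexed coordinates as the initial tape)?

state=p0 head=0 tape=..[1]11...   (p0,1)→(p2,1,→)
state=p2 head=1 tape=..1[1]1...   (p2,1)→(p2,0,→)
state=p2 head=2 tape=..10[1]...   (p2,1)→(p2,0,→)
state=p2 head=3 tape=..100[.]..   (p2,.)→(p1,0,←)
state=p1 head=2 tape=..10[0]0..   (p1,0)→(p2,1,←)
state=p2 head=1 tape=..1[0]10..   (p2,0)→(p0,1,←)
state=p0 head=0 tape=..[1]110..   (p0,1)→(p2,1,→)
state=p2 head=1 tape=..1[1]10..   (p2,1)→(p2,0,→)
state=p2 head=2 tape=..10[1]0..   (p2,1)→(p2,0,→)
state=p2 head=3 tape=..100[0]..   (p2,0)→(p0,1,←)
state=p0 head=2 tape=..10[0]1..   (p0,0)→(p2,.,→)
state=p2 head=3 tape=..10.[1]..   (p2,1)→(p2,0,→)
state=p2 head=4 tape=..10.0[.].   (p2,.)→(p1,0,←)
state=p1 head=3 tape=..10.[0]0.   (p1,0)→(p2,1,←)
state=p2 head=2 tape=..10[.]10.   (p2,.)→(p1,0,←)
state=p1 head=1 tape=..1[0]010.   (p1,0)→(p2,1,←)
state=p2 head=0 tape=..[1]1010.   (p2,1)→(p2,0,→)
state=p2 head=1 tape=..0[1]010.   (p2,1)→(p2,0,→)
state=p2 head=2 tape=..00[0]10.   (p2,0)→(p0,1,←)
state=p0 head=1 tape=..0[0]110.   (p0,0)→(p2,.,→)
state=p2 head=2 tape=..0.[1]10.   (p2,1)→(p2,0,→)
state=p2 head=3 tape=..0.0[1]0.   (p2,1)→(p2,0,→)
state=p2 head=4 tape=..0.00[0].   (p2,0)→(p0,1,←)
state=p0 head=3 tape=..0.0[0]1.   (p0,0)→(p2,.,→)
state=p2 head=4 tape=..0.0.[1].   (p2,1)→(p2,0,→)
state=p2 head=5 tape=..0.0.0[.]   (p2,.)→(p1,0,←)
state=p1 head=4 tape=..0.0.[0]0   (p1,0)→(p2,1,←)
state=p2 head=3 tape=..0.0[.]10   (p2,.)→(p1,0,←)
state=p1 head=2 tape=..0.[0]010   (p1,0)→(p2,1,←)
state=p2 head=1 tape=..0[.]1010   (p2,.)→(p1,0,←)
state=p1 head=0 tape=..[0]01010   (p1,0)→(p2,1,←)
state=p2 head=-1 tape=.[.]101010   (p2,.)→(p1,0,←)
state=p1 head=-2 tape=[.]0101010
At halt the head is at cell -2.

-2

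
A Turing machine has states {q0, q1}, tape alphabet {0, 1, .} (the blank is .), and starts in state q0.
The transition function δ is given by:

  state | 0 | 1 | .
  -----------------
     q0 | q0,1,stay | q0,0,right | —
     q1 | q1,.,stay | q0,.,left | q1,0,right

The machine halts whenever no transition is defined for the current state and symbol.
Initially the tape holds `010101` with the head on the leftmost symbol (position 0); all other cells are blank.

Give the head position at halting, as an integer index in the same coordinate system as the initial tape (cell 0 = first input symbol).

state=q0 head=0 tape=[0]10101.   (q0,0)→(q0,1,stay)
state=q0 head=0 tape=[1]10101.   (q0,1)→(q0,0,right)
state=q0 head=1 tape=0[1]0101.   (q0,1)→(q0,0,right)
state=q0 head=2 tape=00[0]101.   (q0,0)→(q0,1,stay)
state=q0 head=2 tape=00[1]101.   (q0,1)→(q0,0,right)
state=q0 head=3 tape=000[1]01.   (q0,1)→(q0,0,right)
state=q0 head=4 tape=0000[0]1.   (q0,0)→(q0,1,stay)
state=q0 head=4 tape=0000[1]1.   (q0,1)→(q0,0,right)
state=q0 head=5 tape=00000[1].   (q0,1)→(q0,0,right)
state=q0 head=6 tape=000000[.]
At halt the head is at cell 6.

6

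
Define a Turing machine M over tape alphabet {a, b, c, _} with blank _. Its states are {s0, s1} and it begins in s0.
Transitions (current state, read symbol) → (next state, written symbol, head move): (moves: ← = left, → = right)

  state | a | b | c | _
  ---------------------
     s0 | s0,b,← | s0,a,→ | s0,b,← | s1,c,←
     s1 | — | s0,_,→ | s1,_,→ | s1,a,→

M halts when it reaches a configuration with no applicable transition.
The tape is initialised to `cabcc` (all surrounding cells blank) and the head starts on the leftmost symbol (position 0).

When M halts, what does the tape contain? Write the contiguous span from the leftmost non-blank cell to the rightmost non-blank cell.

aaaa__ac

s0 | __[c]abcc_   read c → write b, move ←, go to s0
s0 | _[_]babcc_   read _ → write c, move ←, go to s1
s1 | [_]cbabcc_   read _ → write a, move →, go to s1
s1 | a[c]babcc_   read c → write _, move →, go to s1
s1 | a_[b]abcc_   read b → write _, move →, go to s0
s0 | a__[a]bcc_   read a → write b, move ←, go to s0
s0 | a_[_]bbcc_   read _ → write c, move ←, go to s1
s1 | a[_]cbbcc_   read _ → write a, move →, go to s1
s1 | aa[c]bbcc_   read c → write _, move →, go to s1
s1 | aa_[b]bcc_   read b → write _, move →, go to s0
s0 | aa__[b]cc_   read b → write a, move →, go to s0
s0 | aa__a[c]c_   read c → write b, move ←, go to s0
s0 | aa__[a]bc_   read a → write b, move ←, go to s0
s0 | aa_[_]bbc_   read _ → write c, move ←, go to s1
s1 | aa[_]cbbc_   read _ → write a, move →, go to s1
s1 | aaa[c]bbc_   read c → write _, move →, go to s1
s1 | aaa_[b]bc_   read b → write _, move →, go to s0
s0 | aaa__[b]c_   read b → write a, move →, go to s0
s0 | aaa__a[c]_   read c → write b, move ←, go to s0
s0 | aaa__[a]b_   read a → write b, move ←, go to s0
s0 | aaa_[_]bb_   read _ → write c, move ←, go to s1
s1 | aaa[_]cbb_   read _ → write a, move →, go to s1
s1 | aaaa[c]bb_   read c → write _, move →, go to s1
s1 | aaaa_[b]b_   read b → write _, move →, go to s0
s0 | aaaa__[b]_   read b → write a, move →, go to s0
s0 | aaaa__a[_]   read _ → write c, move ←, go to s1
s1 | aaaa__[a]c
The non-blank tape span at halt is aaaa__ac.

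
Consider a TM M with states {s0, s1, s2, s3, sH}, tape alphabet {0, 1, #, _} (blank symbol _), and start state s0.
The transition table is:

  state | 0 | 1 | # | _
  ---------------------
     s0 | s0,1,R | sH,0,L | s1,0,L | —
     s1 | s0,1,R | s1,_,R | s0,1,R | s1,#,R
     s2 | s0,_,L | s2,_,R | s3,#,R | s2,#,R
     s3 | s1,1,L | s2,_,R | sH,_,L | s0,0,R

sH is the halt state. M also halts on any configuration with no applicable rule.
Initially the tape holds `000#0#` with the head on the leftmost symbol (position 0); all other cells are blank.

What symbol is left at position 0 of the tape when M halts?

1

state=s0 head=0 tape=[0]00#0#_   (s0,0)→(s0,1,R)
state=s0 head=1 tape=1[0]0#0#_   (s0,0)→(s0,1,R)
state=s0 head=2 tape=11[0]#0#_   (s0,0)→(s0,1,R)
state=s0 head=3 tape=111[#]0#_   (s0,#)→(s1,0,L)
state=s1 head=2 tape=11[1]00#_   (s1,1)→(s1,_,R)
state=s1 head=3 tape=11_[0]0#_   (s1,0)→(s0,1,R)
state=s0 head=4 tape=11_1[0]#_   (s0,0)→(s0,1,R)
state=s0 head=5 tape=11_11[#]_   (s0,#)→(s1,0,L)
state=s1 head=4 tape=11_1[1]0_   (s1,1)→(s1,_,R)
state=s1 head=5 tape=11_1_[0]_   (s1,0)→(s0,1,R)
state=s0 head=6 tape=11_1_1[_]
Cell 0 holds 1 when M halts.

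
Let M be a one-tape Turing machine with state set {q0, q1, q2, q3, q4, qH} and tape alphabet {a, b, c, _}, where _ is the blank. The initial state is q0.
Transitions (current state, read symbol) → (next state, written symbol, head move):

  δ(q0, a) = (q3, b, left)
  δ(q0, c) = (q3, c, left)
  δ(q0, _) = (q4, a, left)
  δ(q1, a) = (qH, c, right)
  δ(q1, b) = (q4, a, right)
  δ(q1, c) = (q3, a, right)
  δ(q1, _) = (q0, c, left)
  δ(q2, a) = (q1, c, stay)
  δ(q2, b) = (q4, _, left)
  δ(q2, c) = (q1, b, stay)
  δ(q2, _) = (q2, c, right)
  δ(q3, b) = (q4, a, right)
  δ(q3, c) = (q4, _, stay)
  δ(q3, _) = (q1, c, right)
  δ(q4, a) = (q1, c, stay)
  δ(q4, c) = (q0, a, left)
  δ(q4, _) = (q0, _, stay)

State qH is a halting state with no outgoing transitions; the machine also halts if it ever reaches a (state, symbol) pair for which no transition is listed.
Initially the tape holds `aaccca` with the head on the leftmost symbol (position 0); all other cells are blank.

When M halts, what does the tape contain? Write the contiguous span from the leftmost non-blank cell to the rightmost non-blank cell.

caaacca

q0 | _[a]accca   read a → write b, move left, go to q3
q3 | [_]baccca   read _ → write c, move right, go to q1
q1 | c[b]accca   read b → write a, move right, go to q4
q4 | ca[a]ccca   read a → write c, move stay, go to q1
q1 | ca[c]ccca   read c → write a, move right, go to q3
q3 | caa[c]cca   read c → write _, move stay, go to q4
q4 | caa[_]cca   read _ → write _, move stay, go to q0
q0 | caa[_]cca   read _ → write a, move left, go to q4
q4 | ca[a]acca   read a → write c, move stay, go to q1
q1 | ca[c]acca   read c → write a, move right, go to q3
q3 | caa[a]cca
The non-blank tape span at halt is caaacca.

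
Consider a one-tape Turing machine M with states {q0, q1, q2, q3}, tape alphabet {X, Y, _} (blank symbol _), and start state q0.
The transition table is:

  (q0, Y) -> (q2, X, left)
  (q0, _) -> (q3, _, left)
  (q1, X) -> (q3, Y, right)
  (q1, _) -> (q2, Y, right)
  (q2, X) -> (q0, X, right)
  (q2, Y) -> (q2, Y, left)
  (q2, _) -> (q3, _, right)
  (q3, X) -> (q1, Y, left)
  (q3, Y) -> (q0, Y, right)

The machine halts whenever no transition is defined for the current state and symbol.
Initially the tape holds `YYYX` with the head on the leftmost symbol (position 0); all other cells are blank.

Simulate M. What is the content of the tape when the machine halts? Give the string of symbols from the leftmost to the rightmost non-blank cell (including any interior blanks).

state=q0 head=0 tape=__[Y]YYX   (q0,Y)→(q2,X,left)
state=q2 head=-1 tape=_[_]XYYX   (q2,_)→(q3,_,right)
state=q3 head=0 tape=__[X]YYX   (q3,X)→(q1,Y,left)
state=q1 head=-1 tape=_[_]YYYX   (q1,_)→(q2,Y,right)
state=q2 head=0 tape=_Y[Y]YYX   (q2,Y)→(q2,Y,left)
state=q2 head=-1 tape=_[Y]YYYX   (q2,Y)→(q2,Y,left)
state=q2 head=-2 tape=[_]YYYYX   (q2,_)→(q3,_,right)
state=q3 head=-1 tape=_[Y]YYYX   (q3,Y)→(q0,Y,right)
state=q0 head=0 tape=_Y[Y]YYX   (q0,Y)→(q2,X,left)
state=q2 head=-1 tape=_[Y]XYYX   (q2,Y)→(q2,Y,left)
state=q2 head=-2 tape=[_]YXYYX   (q2,_)→(q3,_,right)
state=q3 head=-1 tape=_[Y]XYYX   (q3,Y)→(q0,Y,right)
state=q0 head=0 tape=_Y[X]YYX
The non-blank tape span at halt is YXYYX.

YXYYX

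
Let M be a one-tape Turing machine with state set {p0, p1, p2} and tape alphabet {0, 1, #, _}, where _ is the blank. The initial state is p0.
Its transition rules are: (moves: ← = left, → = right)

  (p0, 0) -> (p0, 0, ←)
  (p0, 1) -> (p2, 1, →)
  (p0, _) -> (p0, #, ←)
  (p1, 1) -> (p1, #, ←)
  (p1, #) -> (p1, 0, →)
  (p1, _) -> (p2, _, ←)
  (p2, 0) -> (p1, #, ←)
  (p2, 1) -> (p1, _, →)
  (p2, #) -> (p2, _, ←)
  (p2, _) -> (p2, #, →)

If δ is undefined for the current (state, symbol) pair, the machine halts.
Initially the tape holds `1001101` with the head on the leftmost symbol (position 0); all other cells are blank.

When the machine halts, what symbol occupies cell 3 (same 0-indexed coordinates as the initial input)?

#

state=p0 head=0 tape=____[1]001101   (p0,1)→(p2,1,→)
state=p2 head=1 tape=____1[0]01101   (p2,0)→(p1,#,←)
state=p1 head=0 tape=____[1]#01101   (p1,1)→(p1,#,←)
state=p1 head=-1 tape=___[_]##01101   (p1,_)→(p2,_,←)
state=p2 head=-2 tape=__[_]_##01101   (p2,_)→(p2,#,→)
state=p2 head=-1 tape=__#[_]##01101   (p2,_)→(p2,#,→)
state=p2 head=0 tape=__##[#]#01101   (p2,#)→(p2,_,←)
state=p2 head=-1 tape=__#[#]_#01101   (p2,#)→(p2,_,←)
state=p2 head=-2 tape=__[#]__#01101   (p2,#)→(p2,_,←)
state=p2 head=-3 tape=_[_]___#01101   (p2,_)→(p2,#,→)
state=p2 head=-2 tape=_#[_]__#01101   (p2,_)→(p2,#,→)
state=p2 head=-1 tape=_##[_]_#01101   (p2,_)→(p2,#,→)
state=p2 head=0 tape=_###[_]#01101   (p2,_)→(p2,#,→)
state=p2 head=1 tape=_####[#]01101   (p2,#)→(p2,_,←)
state=p2 head=0 tape=_###[#]_01101   (p2,#)→(p2,_,←)
state=p2 head=-1 tape=_##[#]__01101   (p2,#)→(p2,_,←)
state=p2 head=-2 tape=_#[#]___01101   (p2,#)→(p2,_,←)
state=p2 head=-3 tape=_[#]____01101   (p2,#)→(p2,_,←)
state=p2 head=-4 tape=[_]_____01101   (p2,_)→(p2,#,→)
state=p2 head=-3 tape=#[_]____01101   (p2,_)→(p2,#,→)
state=p2 head=-2 tape=##[_]___01101   (p2,_)→(p2,#,→)
state=p2 head=-1 tape=###[_]__01101   (p2,_)→(p2,#,→)
state=p2 head=0 tape=####[_]_01101   (p2,_)→(p2,#,→)
state=p2 head=1 tape=#####[_]01101   (p2,_)→(p2,#,→)
state=p2 head=2 tape=######[0]1101   (p2,0)→(p1,#,←)
state=p1 head=1 tape=#####[#]#1101   (p1,#)→(p1,0,→)
state=p1 head=2 tape=#####0[#]1101   (p1,#)→(p1,0,→)
state=p1 head=3 tape=#####00[1]101   (p1,1)→(p1,#,←)
state=p1 head=2 tape=#####0[0]#101
Cell 3 holds # when M halts.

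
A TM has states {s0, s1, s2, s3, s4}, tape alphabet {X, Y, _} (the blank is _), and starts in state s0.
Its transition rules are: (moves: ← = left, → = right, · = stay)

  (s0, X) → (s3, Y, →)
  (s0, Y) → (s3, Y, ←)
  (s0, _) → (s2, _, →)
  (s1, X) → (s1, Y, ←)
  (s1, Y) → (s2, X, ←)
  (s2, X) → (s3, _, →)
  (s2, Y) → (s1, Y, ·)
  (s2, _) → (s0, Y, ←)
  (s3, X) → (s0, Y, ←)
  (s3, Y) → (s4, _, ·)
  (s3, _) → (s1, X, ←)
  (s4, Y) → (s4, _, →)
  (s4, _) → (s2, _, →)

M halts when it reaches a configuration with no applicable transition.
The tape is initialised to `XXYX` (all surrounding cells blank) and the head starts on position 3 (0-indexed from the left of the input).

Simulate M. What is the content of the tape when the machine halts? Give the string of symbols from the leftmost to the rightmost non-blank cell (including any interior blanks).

XYYXXX

state=s0 head=3 tape=__XXY[X]_   (s0,X)→(s3,Y,→)
state=s3 head=4 tape=__XXYY[_]   (s3,_)→(s1,X,←)
state=s1 head=3 tape=__XXY[Y]X   (s1,Y)→(s2,X,←)
state=s2 head=2 tape=__XX[Y]XX   (s2,Y)→(s1,Y,·)
state=s1 head=2 tape=__XX[Y]XX   (s1,Y)→(s2,X,←)
state=s2 head=1 tape=__X[X]XXX   (s2,X)→(s3,_,→)
state=s3 head=2 tape=__X_[X]XX   (s3,X)→(s0,Y,←)
state=s0 head=1 tape=__X[_]YXX   (s0,_)→(s2,_,→)
state=s2 head=2 tape=__X_[Y]XX   (s2,Y)→(s1,Y,·)
state=s1 head=2 tape=__X_[Y]XX   (s1,Y)→(s2,X,←)
state=s2 head=1 tape=__X[_]XXX   (s2,_)→(s0,Y,←)
state=s0 head=0 tape=__[X]YXXX   (s0,X)→(s3,Y,→)
state=s3 head=1 tape=__Y[Y]XXX   (s3,Y)→(s4,_,·)
state=s4 head=1 tape=__Y[_]XXX   (s4,_)→(s2,_,→)
state=s2 head=2 tape=__Y_[X]XX   (s2,X)→(s3,_,→)
state=s3 head=3 tape=__Y__[X]X   (s3,X)→(s0,Y,←)
state=s0 head=2 tape=__Y_[_]YX   (s0,_)→(s2,_,→)
state=s2 head=3 tape=__Y__[Y]X   (s2,Y)→(s1,Y,·)
state=s1 head=3 tape=__Y__[Y]X   (s1,Y)→(s2,X,←)
state=s2 head=2 tape=__Y_[_]XX   (s2,_)→(s0,Y,←)
state=s0 head=1 tape=__Y[_]YXX   (s0,_)→(s2,_,→)
state=s2 head=2 tape=__Y_[Y]XX   (s2,Y)→(s1,Y,·)
state=s1 head=2 tape=__Y_[Y]XX   (s1,Y)→(s2,X,←)
state=s2 head=1 tape=__Y[_]XXX   (s2,_)→(s0,Y,←)
state=s0 head=0 tape=__[Y]YXXX   (s0,Y)→(s3,Y,←)
state=s3 head=-1 tape=_[_]YYXXX   (s3,_)→(s1,X,←)
state=s1 head=-2 tape=[_]XYYXXX
The non-blank tape span at halt is XYYXXX.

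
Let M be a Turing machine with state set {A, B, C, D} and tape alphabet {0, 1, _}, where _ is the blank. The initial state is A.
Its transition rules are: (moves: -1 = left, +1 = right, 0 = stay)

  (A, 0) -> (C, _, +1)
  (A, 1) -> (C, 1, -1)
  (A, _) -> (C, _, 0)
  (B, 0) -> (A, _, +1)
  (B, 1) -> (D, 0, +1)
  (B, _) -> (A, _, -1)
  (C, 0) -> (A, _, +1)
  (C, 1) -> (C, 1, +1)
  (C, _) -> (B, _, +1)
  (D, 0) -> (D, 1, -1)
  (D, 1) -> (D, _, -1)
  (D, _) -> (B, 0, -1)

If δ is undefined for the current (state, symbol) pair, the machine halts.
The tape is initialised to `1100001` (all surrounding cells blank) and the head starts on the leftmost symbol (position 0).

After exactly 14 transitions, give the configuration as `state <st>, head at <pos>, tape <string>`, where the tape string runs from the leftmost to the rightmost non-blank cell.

A | ___[1]100001   read 1 → write 1, move -1, go to C
C | __[_]1100001   read _ → write _, move +1, go to B
B | ___[1]100001   read 1 → write 0, move +1, go to D
D | ___0[1]00001   read 1 → write _, move -1, go to D
D | ___[0]_00001   read 0 → write 1, move -1, go to D
D | __[_]1_00001   read _ → write 0, move -1, go to B
B | _[_]01_00001   read _ → write _, move -1, go to A
A | [_]_01_00001   read _ → write _, move 0, go to C
C | [_]_01_00001   read _ → write _, move +1, go to B
B | _[_]01_00001   read _ → write _, move -1, go to A
A | [_]_01_00001   read _ → write _, move 0, go to C
C | [_]_01_00001   read _ → write _, move +1, go to B
B | _[_]01_00001   read _ → write _, move -1, go to A
A | [_]_01_00001   read _ → write _, move 0, go to C
C | [_]_01_00001
After 14 steps: state C, head at -3, tape 01_00001.

state C, head at -3, tape 01_00001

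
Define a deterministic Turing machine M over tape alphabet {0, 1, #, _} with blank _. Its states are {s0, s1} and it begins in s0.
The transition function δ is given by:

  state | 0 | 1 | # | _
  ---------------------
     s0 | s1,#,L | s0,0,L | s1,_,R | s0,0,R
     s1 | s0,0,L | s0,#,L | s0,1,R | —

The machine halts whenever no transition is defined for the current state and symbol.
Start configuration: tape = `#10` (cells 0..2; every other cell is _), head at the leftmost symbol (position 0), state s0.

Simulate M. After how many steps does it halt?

state=s0 head=0 tape=_[#]10   (s0,#)→(s1,_,R)
state=s1 head=1 tape=__[1]0   (s1,1)→(s0,#,L)
state=s0 head=0 tape=_[_]#0   (s0,_)→(s0,0,R)
state=s0 head=1 tape=_0[#]0   (s0,#)→(s1,_,R)
state=s1 head=2 tape=_0_[0]   (s1,0)→(s0,0,L)
state=s0 head=1 tape=_0[_]0   (s0,_)→(s0,0,R)
state=s0 head=2 tape=_00[0]   (s0,0)→(s1,#,L)
state=s1 head=1 tape=_0[0]#   (s1,0)→(s0,0,L)
state=s0 head=0 tape=_[0]0#   (s0,0)→(s1,#,L)
state=s1 head=-1 tape=[_]#0#
M halts after 9 transitions.

9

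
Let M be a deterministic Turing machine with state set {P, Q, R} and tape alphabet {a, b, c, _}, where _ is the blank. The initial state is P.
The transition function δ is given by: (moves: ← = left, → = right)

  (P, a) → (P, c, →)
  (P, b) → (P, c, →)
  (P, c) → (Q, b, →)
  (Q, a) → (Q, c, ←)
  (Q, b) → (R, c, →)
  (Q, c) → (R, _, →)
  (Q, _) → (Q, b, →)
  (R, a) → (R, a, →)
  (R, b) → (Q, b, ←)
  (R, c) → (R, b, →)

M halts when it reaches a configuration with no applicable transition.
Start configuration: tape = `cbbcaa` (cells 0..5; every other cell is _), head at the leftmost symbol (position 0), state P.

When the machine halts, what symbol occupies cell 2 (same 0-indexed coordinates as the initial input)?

P | [c]bbcaa_   read c → write b, move →, go to Q
Q | b[b]bcaa_   read b → write c, move →, go to R
R | bc[b]caa_   read b → write b, move ←, go to Q
Q | b[c]bcaa_   read c → write _, move →, go to R
R | b_[b]caa_   read b → write b, move ←, go to Q
Q | b[_]bcaa_   read _ → write b, move →, go to Q
Q | bb[b]caa_   read b → write c, move →, go to R
R | bbc[c]aa_   read c → write b, move →, go to R
R | bbcb[a]a_   read a → write a, move →, go to R
R | bbcba[a]_   read a → write a, move →, go to R
R | bbcbaa[_]
Cell 2 holds c when M halts.

c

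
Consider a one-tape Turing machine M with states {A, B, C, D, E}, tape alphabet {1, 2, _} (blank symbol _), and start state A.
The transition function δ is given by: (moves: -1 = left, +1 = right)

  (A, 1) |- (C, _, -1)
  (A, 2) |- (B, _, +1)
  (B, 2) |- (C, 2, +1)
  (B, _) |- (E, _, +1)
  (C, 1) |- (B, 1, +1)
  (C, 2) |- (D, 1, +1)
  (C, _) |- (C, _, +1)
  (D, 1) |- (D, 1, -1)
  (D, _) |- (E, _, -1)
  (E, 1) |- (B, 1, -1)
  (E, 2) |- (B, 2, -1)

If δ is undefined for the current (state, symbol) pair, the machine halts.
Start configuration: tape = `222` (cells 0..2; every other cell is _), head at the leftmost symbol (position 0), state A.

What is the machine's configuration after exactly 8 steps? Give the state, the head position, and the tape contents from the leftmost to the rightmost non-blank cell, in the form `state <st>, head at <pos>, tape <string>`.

state E, head at 4, tape 21

A | [2]22__   read 2 → write _, move +1, go to B
B | _[2]2__   read 2 → write 2, move +1, go to C
C | _2[2]__   read 2 → write 1, move +1, go to D
D | _21[_]_   read _ → write _, move -1, go to E
E | _2[1]__   read 1 → write 1, move -1, go to B
B | _[2]1__   read 2 → write 2, move +1, go to C
C | _2[1]__   read 1 → write 1, move +1, go to B
B | _21[_]_   read _ → write _, move +1, go to E
E | _21_[_]
After 8 steps: state E, head at 4, tape 21.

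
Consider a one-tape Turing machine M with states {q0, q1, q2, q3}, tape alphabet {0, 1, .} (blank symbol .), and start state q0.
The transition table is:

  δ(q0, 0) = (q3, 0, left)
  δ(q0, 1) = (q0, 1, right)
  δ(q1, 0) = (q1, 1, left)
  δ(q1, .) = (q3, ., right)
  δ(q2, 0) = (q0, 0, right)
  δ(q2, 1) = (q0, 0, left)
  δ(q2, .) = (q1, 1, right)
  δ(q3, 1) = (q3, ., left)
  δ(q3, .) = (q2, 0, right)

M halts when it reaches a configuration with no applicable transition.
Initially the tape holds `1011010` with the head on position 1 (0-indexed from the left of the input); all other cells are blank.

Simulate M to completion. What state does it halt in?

q0 | .1[0]11010   read 0 → write 0, move left, go to q3
q3 | .[1]011010   read 1 → write ., move left, go to q3
q3 | [.].011010   read . → write 0, move right, go to q2
q2 | 0[.]011010   read . → write 1, move right, go to q1
q1 | 01[0]11010   read 0 → write 1, move left, go to q1
q1 | 0[1]111010
No transition is defined for (q1, 1); M halts in state q1.

q1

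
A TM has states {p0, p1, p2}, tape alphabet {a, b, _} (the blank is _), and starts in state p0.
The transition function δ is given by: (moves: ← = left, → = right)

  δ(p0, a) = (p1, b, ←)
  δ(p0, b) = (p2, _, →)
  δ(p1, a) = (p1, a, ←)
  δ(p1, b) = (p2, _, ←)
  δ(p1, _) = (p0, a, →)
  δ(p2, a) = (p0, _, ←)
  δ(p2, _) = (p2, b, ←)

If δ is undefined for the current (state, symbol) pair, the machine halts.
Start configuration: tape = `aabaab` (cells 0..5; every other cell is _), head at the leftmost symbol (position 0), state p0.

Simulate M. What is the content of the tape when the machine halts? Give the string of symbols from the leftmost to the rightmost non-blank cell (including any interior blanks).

a__baab

p0 | _[a]abaab   read a → write b, move ←, go to p1
p1 | [_]babaab   read _ → write a, move →, go to p0
p0 | a[b]abaab   read b → write _, move →, go to p2
p2 | a_[a]baab   read a → write _, move ←, go to p0
p0 | a[_]_baab
The non-blank tape span at halt is a__baab.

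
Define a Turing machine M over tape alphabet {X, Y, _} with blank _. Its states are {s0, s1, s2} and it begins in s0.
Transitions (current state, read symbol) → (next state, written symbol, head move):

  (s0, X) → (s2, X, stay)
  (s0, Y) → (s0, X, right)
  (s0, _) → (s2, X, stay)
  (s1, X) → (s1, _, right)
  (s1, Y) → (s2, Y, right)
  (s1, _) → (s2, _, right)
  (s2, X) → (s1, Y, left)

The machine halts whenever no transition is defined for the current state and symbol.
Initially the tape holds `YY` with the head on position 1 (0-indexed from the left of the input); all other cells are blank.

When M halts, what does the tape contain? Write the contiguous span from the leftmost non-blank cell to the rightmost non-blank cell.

Y_Y

s0 | Y[Y]__   read Y → write X, move right, go to s0
s0 | YX[_]_   read _ → write X, move stay, go to s2
s2 | YX[X]_   read X → write Y, move left, go to s1
s1 | Y[X]Y_   read X → write _, move right, go to s1
s1 | Y_[Y]_   read Y → write Y, move right, go to s2
s2 | Y_Y[_]
The non-blank tape span at halt is Y_Y.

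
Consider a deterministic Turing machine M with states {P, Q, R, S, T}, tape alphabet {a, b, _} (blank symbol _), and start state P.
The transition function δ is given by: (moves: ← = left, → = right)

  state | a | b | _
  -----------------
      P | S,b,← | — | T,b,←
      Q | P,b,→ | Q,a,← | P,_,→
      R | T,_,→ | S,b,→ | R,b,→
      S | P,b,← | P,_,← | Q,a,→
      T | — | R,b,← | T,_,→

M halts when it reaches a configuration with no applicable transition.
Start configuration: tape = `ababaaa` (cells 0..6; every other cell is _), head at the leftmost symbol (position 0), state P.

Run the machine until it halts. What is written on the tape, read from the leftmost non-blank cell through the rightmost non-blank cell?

bb_bbabaaa

state=P head=0 tape=___[a]babaaa   (P,a)→(S,b,←)
state=S head=-1 tape=__[_]bbabaaa   (S,_)→(Q,a,→)
state=Q head=0 tape=__a[b]babaaa   (Q,b)→(Q,a,←)
state=Q head=-1 tape=__[a]ababaaa   (Q,a)→(P,b,→)
state=P head=0 tape=__b[a]babaaa   (P,a)→(S,b,←)
state=S head=-1 tape=__[b]bbabaaa   (S,b)→(P,_,←)
state=P head=-2 tape=_[_]_bbabaaa   (P,_)→(T,b,←)
state=T head=-3 tape=[_]b_bbabaaa   (T,_)→(T,_,→)
state=T head=-2 tape=_[b]_bbabaaa   (T,b)→(R,b,←)
state=R head=-3 tape=[_]b_bbabaaa   (R,_)→(R,b,→)
state=R head=-2 tape=b[b]_bbabaaa   (R,b)→(S,b,→)
state=S head=-1 tape=bb[_]bbabaaa   (S,_)→(Q,a,→)
state=Q head=0 tape=bba[b]babaaa   (Q,b)→(Q,a,←)
state=Q head=-1 tape=bb[a]ababaaa   (Q,a)→(P,b,→)
state=P head=0 tape=bbb[a]babaaa   (P,a)→(S,b,←)
state=S head=-1 tape=bb[b]bbabaaa   (S,b)→(P,_,←)
state=P head=-2 tape=b[b]_bbabaaa
The non-blank tape span at halt is bb_bbabaaa.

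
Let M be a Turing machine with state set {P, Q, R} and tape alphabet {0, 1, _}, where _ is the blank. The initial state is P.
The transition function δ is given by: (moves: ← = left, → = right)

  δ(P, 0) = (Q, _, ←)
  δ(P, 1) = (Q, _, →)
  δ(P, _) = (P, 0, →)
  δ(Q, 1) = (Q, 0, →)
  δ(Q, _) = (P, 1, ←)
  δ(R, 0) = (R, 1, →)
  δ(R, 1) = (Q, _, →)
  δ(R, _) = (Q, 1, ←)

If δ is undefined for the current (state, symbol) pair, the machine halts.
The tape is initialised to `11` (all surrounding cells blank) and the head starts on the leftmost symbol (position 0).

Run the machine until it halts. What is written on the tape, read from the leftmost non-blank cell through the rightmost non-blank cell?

0_1_1

state=P head=0 tape=_[1]1__   (P,1)→(Q,_,→)
state=Q head=1 tape=__[1]__   (Q,1)→(Q,0,→)
state=Q head=2 tape=__0[_]_   (Q,_)→(P,1,←)
state=P head=1 tape=__[0]1_   (P,0)→(Q,_,←)
state=Q head=0 tape=_[_]_1_   (Q,_)→(P,1,←)
state=P head=-1 tape=[_]1_1_   (P,_)→(P,0,→)
state=P head=0 tape=0[1]_1_   (P,1)→(Q,_,→)
state=Q head=1 tape=0_[_]1_   (Q,_)→(P,1,←)
state=P head=0 tape=0[_]11_   (P,_)→(P,0,→)
state=P head=1 tape=00[1]1_   (P,1)→(Q,_,→)
state=Q head=2 tape=00_[1]_   (Q,1)→(Q,0,→)
state=Q head=3 tape=00_0[_]   (Q,_)→(P,1,←)
state=P head=2 tape=00_[0]1   (P,0)→(Q,_,←)
state=Q head=1 tape=00[_]_1   (Q,_)→(P,1,←)
state=P head=0 tape=0[0]1_1   (P,0)→(Q,_,←)
state=Q head=-1 tape=[0]_1_1
The non-blank tape span at halt is 0_1_1.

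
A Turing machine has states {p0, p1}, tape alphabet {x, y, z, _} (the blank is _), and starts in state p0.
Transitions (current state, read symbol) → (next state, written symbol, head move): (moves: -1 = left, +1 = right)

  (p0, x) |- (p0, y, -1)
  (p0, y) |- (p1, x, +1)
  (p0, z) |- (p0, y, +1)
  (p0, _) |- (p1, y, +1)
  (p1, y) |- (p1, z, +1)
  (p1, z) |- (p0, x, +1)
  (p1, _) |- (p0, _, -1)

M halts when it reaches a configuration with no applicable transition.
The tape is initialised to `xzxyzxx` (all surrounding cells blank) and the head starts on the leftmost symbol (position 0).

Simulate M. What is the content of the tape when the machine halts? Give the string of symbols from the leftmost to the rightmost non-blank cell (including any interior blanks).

yyxzyxzx

state=p0 head=0 tape=_[x]zxyzxx   (p0,x)→(p0,y,-1)
state=p0 head=-1 tape=[_]yzxyzxx   (p0,_)→(p1,y,+1)
state=p1 head=0 tape=y[y]zxyzxx   (p1,y)→(p1,z,+1)
state=p1 head=1 tape=yz[z]xyzxx   (p1,z)→(p0,x,+1)
state=p0 head=2 tape=yzx[x]yzxx   (p0,x)→(p0,y,-1)
state=p0 head=1 tape=yz[x]yyzxx   (p0,x)→(p0,y,-1)
state=p0 head=0 tape=y[z]yyyzxx   (p0,z)→(p0,y,+1)
state=p0 head=1 tape=yy[y]yyzxx   (p0,y)→(p1,x,+1)
state=p1 head=2 tape=yyx[y]yzxx   (p1,y)→(p1,z,+1)
state=p1 head=3 tape=yyxz[y]zxx   (p1,y)→(p1,z,+1)
state=p1 head=4 tape=yyxzz[z]xx   (p1,z)→(p0,x,+1)
state=p0 head=5 tape=yyxzzx[x]x   (p0,x)→(p0,y,-1)
state=p0 head=4 tape=yyxzz[x]yx   (p0,x)→(p0,y,-1)
state=p0 head=3 tape=yyxz[z]yyx   (p0,z)→(p0,y,+1)
state=p0 head=4 tape=yyxzy[y]yx   (p0,y)→(p1,x,+1)
state=p1 head=5 tape=yyxzyx[y]x   (p1,y)→(p1,z,+1)
state=p1 head=6 tape=yyxzyxz[x]
The non-blank tape span at halt is yyxzyxzx.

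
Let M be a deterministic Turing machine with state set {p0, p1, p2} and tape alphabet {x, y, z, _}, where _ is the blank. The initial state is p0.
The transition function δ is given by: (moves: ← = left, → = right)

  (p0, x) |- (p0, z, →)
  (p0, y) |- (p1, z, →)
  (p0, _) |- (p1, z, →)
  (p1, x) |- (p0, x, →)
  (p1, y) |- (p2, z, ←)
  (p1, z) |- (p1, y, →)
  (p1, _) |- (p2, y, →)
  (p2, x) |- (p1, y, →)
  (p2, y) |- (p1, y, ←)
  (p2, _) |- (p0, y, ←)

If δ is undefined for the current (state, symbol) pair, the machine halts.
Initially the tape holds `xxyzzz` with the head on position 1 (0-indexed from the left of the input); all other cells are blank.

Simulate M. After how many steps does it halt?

9

state=p0 head=1 tape=x[x]yzzz__   (p0,x)→(p0,z,→)
state=p0 head=2 tape=xz[y]zzz__   (p0,y)→(p1,z,→)
state=p1 head=3 tape=xzz[z]zz__   (p1,z)→(p1,y,→)
state=p1 head=4 tape=xzzy[z]z__   (p1,z)→(p1,y,→)
state=p1 head=5 tape=xzzyy[z]__   (p1,z)→(p1,y,→)
state=p1 head=6 tape=xzzyyy[_]_   (p1,_)→(p2,y,→)
state=p2 head=7 tape=xzzyyyy[_]   (p2,_)→(p0,y,←)
state=p0 head=6 tape=xzzyyy[y]y   (p0,y)→(p1,z,→)
state=p1 head=7 tape=xzzyyyz[y]   (p1,y)→(p2,z,←)
state=p2 head=6 tape=xzzyyy[z]z
M halts after 9 transitions.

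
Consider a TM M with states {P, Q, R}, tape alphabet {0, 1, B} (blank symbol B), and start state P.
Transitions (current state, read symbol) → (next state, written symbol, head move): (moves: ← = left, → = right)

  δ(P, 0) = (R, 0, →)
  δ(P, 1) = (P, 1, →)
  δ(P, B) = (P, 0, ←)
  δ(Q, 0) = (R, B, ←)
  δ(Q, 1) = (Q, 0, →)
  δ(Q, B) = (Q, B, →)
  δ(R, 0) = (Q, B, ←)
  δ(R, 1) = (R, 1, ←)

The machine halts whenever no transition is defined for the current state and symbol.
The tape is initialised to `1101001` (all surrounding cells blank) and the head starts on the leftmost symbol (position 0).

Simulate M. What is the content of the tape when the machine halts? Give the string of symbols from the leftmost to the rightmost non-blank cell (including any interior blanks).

state=P head=0 tape=[1]101001   (P,1)→(P,1,→)
state=P head=1 tape=1[1]01001   (P,1)→(P,1,→)
state=P head=2 tape=11[0]1001   (P,0)→(R,0,→)
state=R head=3 tape=110[1]001   (R,1)→(R,1,←)
state=R head=2 tape=11[0]1001   (R,0)→(Q,B,←)
state=Q head=1 tape=1[1]B1001   (Q,1)→(Q,0,→)
state=Q head=2 tape=10[B]1001   (Q,B)→(Q,B,→)
state=Q head=3 tape=10B[1]001   (Q,1)→(Q,0,→)
state=Q head=4 tape=10B0[0]01   (Q,0)→(R,B,←)
state=R head=3 tape=10B[0]B01   (R,0)→(Q,B,←)
state=Q head=2 tape=10[B]BB01   (Q,B)→(Q,B,→)
state=Q head=3 tape=10B[B]B01   (Q,B)→(Q,B,→)
state=Q head=4 tape=10BB[B]01   (Q,B)→(Q,B,→)
state=Q head=5 tape=10BBB[0]1   (Q,0)→(R,B,←)
state=R head=4 tape=10BB[B]B1
The non-blank tape span at halt is 10BBBB1.

10BBBB1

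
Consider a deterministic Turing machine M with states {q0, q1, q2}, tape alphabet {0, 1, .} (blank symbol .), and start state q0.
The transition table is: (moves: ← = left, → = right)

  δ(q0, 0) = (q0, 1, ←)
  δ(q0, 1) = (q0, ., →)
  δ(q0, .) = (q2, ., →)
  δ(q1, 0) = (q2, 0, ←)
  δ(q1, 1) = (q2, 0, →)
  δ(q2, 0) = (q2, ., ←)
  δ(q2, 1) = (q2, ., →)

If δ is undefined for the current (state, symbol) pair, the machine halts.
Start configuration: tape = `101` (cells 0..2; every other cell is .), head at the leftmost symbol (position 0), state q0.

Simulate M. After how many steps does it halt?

5

state=q0 head=0 tape=[1]01.   (q0,1)→(q0,.,→)
state=q0 head=1 tape=.[0]1.   (q0,0)→(q0,1,←)
state=q0 head=0 tape=[.]11.   (q0,.)→(q2,.,→)
state=q2 head=1 tape=.[1]1.   (q2,1)→(q2,.,→)
state=q2 head=2 tape=..[1].   (q2,1)→(q2,.,→)
state=q2 head=3 tape=...[.]
M halts after 5 transitions.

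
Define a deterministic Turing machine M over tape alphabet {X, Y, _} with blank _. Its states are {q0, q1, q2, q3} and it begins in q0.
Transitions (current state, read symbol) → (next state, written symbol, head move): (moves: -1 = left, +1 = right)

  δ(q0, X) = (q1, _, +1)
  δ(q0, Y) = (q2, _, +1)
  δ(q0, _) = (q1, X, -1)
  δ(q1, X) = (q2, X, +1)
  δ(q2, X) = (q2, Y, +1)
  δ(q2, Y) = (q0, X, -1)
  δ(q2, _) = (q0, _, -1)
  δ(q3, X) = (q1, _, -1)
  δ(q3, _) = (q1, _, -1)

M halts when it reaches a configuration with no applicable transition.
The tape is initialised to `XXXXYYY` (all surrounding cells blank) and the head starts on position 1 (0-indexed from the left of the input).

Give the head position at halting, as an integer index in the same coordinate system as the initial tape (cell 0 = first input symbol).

state=q0 head=1 tape=X[X]XXYYY_   (q0,X)→(q1,_,+1)
state=q1 head=2 tape=X_[X]XYYY_   (q1,X)→(q2,X,+1)
state=q2 head=3 tape=X_X[X]YYY_   (q2,X)→(q2,Y,+1)
state=q2 head=4 tape=X_XY[Y]YY_   (q2,Y)→(q0,X,-1)
state=q0 head=3 tape=X_X[Y]XYY_   (q0,Y)→(q2,_,+1)
state=q2 head=4 tape=X_X_[X]YY_   (q2,X)→(q2,Y,+1)
state=q2 head=5 tape=X_X_Y[Y]Y_   (q2,Y)→(q0,X,-1)
state=q0 head=4 tape=X_X_[Y]XY_   (q0,Y)→(q2,_,+1)
state=q2 head=5 tape=X_X__[X]Y_   (q2,X)→(q2,Y,+1)
state=q2 head=6 tape=X_X__Y[Y]_   (q2,Y)→(q0,X,-1)
state=q0 head=5 tape=X_X__[Y]X_   (q0,Y)→(q2,_,+1)
state=q2 head=6 tape=X_X___[X]_   (q2,X)→(q2,Y,+1)
state=q2 head=7 tape=X_X___Y[_]   (q2,_)→(q0,_,-1)
state=q0 head=6 tape=X_X___[Y]_   (q0,Y)→(q2,_,+1)
state=q2 head=7 tape=X_X____[_]   (q2,_)→(q0,_,-1)
state=q0 head=6 tape=X_X___[_]_   (q0,_)→(q1,X,-1)
state=q1 head=5 tape=X_X__[_]X_
At halt the head is at cell 5.

5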